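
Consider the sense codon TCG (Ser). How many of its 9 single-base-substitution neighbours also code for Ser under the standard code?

3

Position 1: none → 0 synonymous.
Position 2: none → 0 synonymous.
Position 3: TCT, TCC, TCA → 3 synonymous.
Total: 0 + 0 + 3 = 3.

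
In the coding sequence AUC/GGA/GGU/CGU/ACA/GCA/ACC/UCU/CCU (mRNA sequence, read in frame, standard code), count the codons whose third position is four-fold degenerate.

Codon 1 AUC (Ile): third position 3-fold.
Codon 2 GGA (Gly): third position 4-fold.
Codon 3 GGU (Gly): third position 4-fold.
Codon 4 CGU (Arg): third position 4-fold.
Codon 5 ACA (Thr): third position 4-fold.
Codon 6 GCA (Ala): third position 4-fold.
Codon 7 ACC (Thr): third position 4-fold.
Codon 8 UCU (Ser): third position 4-fold.
Codon 9 CCU (Pro): third position 4-fold.
Four-fold degenerate third positions: 8.

8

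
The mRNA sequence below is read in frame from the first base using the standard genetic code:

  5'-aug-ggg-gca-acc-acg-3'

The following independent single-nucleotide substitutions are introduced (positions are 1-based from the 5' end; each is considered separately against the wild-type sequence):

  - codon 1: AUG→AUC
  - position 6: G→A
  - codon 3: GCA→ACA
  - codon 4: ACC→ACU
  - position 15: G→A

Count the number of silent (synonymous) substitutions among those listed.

Codon 1: AUG (Met) → AUC (Ile) — missense.
Codon 2: GGG (Gly) → GGA (Gly) — synonymous.
Codon 3: GCA (Ala) → ACA (Thr) — missense.
Codon 4: ACC (Thr) → ACU (Thr) — synonymous.
Codon 5: ACG (Thr) → ACA (Thr) — synonymous.
Synonymous: 3 of 5.

3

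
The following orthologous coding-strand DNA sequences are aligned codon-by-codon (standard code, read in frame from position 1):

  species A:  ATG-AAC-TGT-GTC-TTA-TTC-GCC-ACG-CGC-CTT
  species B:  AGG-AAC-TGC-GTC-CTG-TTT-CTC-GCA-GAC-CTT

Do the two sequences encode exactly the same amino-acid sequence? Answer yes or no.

no

Codon 1: ATG Met / AGG Arg — nonsynonymous.
Codon 2: AAC Asn / AAC Asn — identical.
Codon 3: TGT Cys / TGC Cys — synonymous.
Codon 4: GTC Val / GTC Val — identical.
Codon 5: TTA Leu / CTG Leu — synonymous.
Codon 6: TTC Phe / TTT Phe — synonymous.
Codon 7: GCC Ala / CTC Leu — nonsynonymous.
Codon 8: ACG Thr / GCA Ala — nonsynonymous.
Codon 9: CGC Arg / GAC Asp — nonsynonymous.
Codon 10: CTT Leu / CTT Leu — identical.
Nonsynonymous differences: 4 → different protein.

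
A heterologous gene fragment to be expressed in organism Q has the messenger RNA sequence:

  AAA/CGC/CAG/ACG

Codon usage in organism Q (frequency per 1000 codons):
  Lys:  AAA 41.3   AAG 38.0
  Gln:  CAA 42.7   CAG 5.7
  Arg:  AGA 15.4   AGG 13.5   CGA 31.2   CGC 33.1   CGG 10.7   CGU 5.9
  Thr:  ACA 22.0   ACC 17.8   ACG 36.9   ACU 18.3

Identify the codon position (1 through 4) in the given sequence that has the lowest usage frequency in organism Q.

Codon 1 AAA (Lys): 41.3 per 1000.
Codon 2 CGC (Arg): 33.1 per 1000.
Codon 3 CAG (Gln): 5.7 per 1000.
Codon 4 ACG (Thr): 36.9 per 1000.
Lowest frequency is 5.7 at codon 3.

3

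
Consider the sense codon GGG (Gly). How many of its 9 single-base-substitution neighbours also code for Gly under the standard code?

3

Position 1: none → 0 synonymous.
Position 2: none → 0 synonymous.
Position 3: GGU, GGC, GGA → 3 synonymous.
Total: 0 + 0 + 3 = 3.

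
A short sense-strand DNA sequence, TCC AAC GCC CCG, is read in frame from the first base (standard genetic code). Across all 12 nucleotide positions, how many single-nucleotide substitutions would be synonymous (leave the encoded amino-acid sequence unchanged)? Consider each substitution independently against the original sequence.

10

Codon 1 (TCC, Ser): 3 synonymous substitutions.
Codon 2 (AAC, Asn): 1 synonymous substitution.
Codon 3 (GCC, Ala): 3 synonymous substitutions.
Codon 4 (CCG, Pro): 3 synonymous substitutions.
Total: 3 + 1 + 3 + 3 = 10.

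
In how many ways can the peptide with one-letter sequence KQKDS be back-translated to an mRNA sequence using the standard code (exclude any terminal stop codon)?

96

Lys: 2 codons.
Gln: 2 codons.
Lys: 2 codons.
Asp: 2 codons.
Ser: 6 codons.
2 × 2 × 2 × 2 × 6 = 96.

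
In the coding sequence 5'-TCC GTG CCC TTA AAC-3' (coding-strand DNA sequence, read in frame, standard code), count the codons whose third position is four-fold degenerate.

Codon 1 TCC (Ser): third position 4-fold.
Codon 2 GTG (Val): third position 4-fold.
Codon 3 CCC (Pro): third position 4-fold.
Codon 4 TTA (Leu): third position 2-fold.
Codon 5 AAC (Asn): third position 2-fold.
Four-fold degenerate third positions: 3.

3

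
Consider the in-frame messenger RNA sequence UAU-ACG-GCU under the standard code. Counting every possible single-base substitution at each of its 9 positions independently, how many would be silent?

Codon 1 (UAU, Tyr): 1 synonymous substitution.
Codon 2 (ACG, Thr): 3 synonymous substitutions.
Codon 3 (GCU, Ala): 3 synonymous substitutions.
Total: 1 + 3 + 3 = 7.

7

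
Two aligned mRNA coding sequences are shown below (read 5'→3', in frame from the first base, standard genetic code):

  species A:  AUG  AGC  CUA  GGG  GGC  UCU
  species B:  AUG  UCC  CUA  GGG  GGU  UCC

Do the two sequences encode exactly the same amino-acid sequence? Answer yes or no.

yes

Codon 1: AUG Met / AUG Met — identical.
Codon 2: AGC Ser / UCC Ser — synonymous.
Codon 3: CUA Leu / CUA Leu — identical.
Codon 4: GGG Gly / GGG Gly — identical.
Codon 5: GGC Gly / GGU Gly — synonymous.
Codon 6: UCU Ser / UCC Ser — synonymous.
Nonsynonymous differences: 0 → same protein.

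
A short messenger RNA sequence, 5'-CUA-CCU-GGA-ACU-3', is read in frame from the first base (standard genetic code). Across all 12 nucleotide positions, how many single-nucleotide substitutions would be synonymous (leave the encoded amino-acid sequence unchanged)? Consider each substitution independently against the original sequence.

Codon 1 (CUA, Leu): 4 synonymous substitutions.
Codon 2 (CCU, Pro): 3 synonymous substitutions.
Codon 3 (GGA, Gly): 3 synonymous substitutions.
Codon 4 (ACU, Thr): 3 synonymous substitutions.
Total: 4 + 3 + 3 + 3 = 13.

13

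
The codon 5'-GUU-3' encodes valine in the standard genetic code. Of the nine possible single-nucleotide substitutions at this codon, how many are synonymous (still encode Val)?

3

Position 1: none → 0 synonymous.
Position 2: none → 0 synonymous.
Position 3: GUC, GUA, GUG → 3 synonymous.
Total: 0 + 0 + 3 = 3.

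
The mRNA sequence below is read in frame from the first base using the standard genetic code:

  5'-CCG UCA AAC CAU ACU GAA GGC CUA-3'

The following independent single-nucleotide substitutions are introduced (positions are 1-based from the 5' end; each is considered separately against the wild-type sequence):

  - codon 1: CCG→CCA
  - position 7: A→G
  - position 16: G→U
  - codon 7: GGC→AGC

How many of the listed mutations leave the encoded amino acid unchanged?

1

Codon 1: CCG (Pro) → CCA (Pro) — synonymous.
Codon 3: AAC (Asn) → GAC (Asp) — missense.
Codon 6: GAA (Glu) → UAA (Stop) — nonsense.
Codon 7: GGC (Gly) → AGC (Ser) — missense.
Synonymous: 1 of 4.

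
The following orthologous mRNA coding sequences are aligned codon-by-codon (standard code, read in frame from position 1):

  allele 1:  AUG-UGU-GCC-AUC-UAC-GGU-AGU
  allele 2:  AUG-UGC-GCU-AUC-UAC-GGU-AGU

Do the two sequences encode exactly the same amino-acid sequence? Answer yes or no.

Codon 1: AUG Met / AUG Met — identical.
Codon 2: UGU Cys / UGC Cys — synonymous.
Codon 3: GCC Ala / GCU Ala — synonymous.
Codon 4: AUC Ile / AUC Ile — identical.
Codon 5: UAC Tyr / UAC Tyr — identical.
Codon 6: GGU Gly / GGU Gly — identical.
Codon 7: AGU Ser / AGU Ser — identical.
Nonsynonymous differences: 0 → same protein.

yes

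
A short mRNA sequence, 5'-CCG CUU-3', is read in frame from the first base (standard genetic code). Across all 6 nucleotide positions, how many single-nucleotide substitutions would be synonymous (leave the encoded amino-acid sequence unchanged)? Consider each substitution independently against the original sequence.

6

Codon 1 (CCG, Pro): 3 synonymous substitutions.
Codon 2 (CUU, Leu): 3 synonymous substitutions.
Total: 3 + 3 = 6.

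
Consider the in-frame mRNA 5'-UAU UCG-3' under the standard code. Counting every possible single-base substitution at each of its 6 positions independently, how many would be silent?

4

Codon 1 (UAU, Tyr): 1 synonymous substitution.
Codon 2 (UCG, Ser): 3 synonymous substitutions.
Total: 1 + 3 = 4.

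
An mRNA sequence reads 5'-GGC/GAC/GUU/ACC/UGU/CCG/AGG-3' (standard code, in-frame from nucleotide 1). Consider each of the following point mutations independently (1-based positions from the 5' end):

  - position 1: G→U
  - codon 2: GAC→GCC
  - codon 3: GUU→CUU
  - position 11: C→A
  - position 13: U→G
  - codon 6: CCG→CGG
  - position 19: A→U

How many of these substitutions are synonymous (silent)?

0

Codon 1: GGC (Gly) → UGC (Cys) — missense.
Codon 2: GAC (Asp) → GCC (Ala) — missense.
Codon 3: GUU (Val) → CUU (Leu) — missense.
Codon 4: ACC (Thr) → AAC (Asn) — missense.
Codon 5: UGU (Cys) → GGU (Gly) — missense.
Codon 6: CCG (Pro) → CGG (Arg) — missense.
Codon 7: AGG (Arg) → UGG (Trp) — missense.
Synonymous: 0 of 7.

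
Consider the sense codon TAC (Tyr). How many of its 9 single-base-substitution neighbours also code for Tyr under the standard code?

Position 1: none → 0 synonymous.
Position 2: none → 0 synonymous.
Position 3: TAT → 1 synonymous.
Total: 0 + 0 + 1 = 1.

1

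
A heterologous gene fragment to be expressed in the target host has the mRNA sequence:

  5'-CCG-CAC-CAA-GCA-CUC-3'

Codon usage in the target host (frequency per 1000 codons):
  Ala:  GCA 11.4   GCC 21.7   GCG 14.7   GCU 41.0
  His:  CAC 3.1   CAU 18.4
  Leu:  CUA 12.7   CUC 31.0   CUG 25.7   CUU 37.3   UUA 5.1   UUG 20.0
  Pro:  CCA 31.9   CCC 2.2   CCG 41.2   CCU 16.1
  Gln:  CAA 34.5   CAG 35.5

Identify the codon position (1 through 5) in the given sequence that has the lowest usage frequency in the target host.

Codon 1 CCG (Pro): 41.2 per 1000.
Codon 2 CAC (His): 3.1 per 1000.
Codon 3 CAA (Gln): 34.5 per 1000.
Codon 4 GCA (Ala): 11.4 per 1000.
Codon 5 CUC (Leu): 31.0 per 1000.
Lowest frequency is 3.1 at codon 2.

2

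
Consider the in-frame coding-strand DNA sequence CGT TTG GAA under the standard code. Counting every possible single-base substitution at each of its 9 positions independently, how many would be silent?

6

Codon 1 (CGT, Arg): 3 synonymous substitutions.
Codon 2 (TTG, Leu): 2 synonymous substitutions.
Codon 3 (GAA, Glu): 1 synonymous substitution.
Total: 3 + 2 + 1 = 6.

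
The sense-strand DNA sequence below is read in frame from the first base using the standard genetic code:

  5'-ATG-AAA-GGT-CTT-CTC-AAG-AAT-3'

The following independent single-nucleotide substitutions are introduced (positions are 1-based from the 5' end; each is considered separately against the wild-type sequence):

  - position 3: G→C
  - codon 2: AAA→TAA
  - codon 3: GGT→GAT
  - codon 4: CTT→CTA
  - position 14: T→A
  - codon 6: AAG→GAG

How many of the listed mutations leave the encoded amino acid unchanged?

Codon 1: ATG (Met) → ATC (Ile) — missense.
Codon 2: AAA (Lys) → TAA (Stop) — nonsense.
Codon 3: GGT (Gly) → GAT (Asp) — missense.
Codon 4: CTT (Leu) → CTA (Leu) — synonymous.
Codon 5: CTC (Leu) → CAC (His) — missense.
Codon 6: AAG (Lys) → GAG (Glu) — missense.
Synonymous: 1 of 6.

1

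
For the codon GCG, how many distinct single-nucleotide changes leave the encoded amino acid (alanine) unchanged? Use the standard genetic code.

Position 1: none → 0 synonymous.
Position 2: none → 0 synonymous.
Position 3: GCU, GCC, GCA → 3 synonymous.
Total: 0 + 0 + 3 = 3.

3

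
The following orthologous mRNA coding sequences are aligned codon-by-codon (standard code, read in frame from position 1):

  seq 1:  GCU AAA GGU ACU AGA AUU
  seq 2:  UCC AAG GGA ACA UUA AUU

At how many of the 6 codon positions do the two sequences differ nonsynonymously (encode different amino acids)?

2

Codon 1: GCU Ala / UCC Ser — nonsynonymous.
Codon 2: AAA Lys / AAG Lys — synonymous.
Codon 3: GGU Gly / GGA Gly — synonymous.
Codon 4: ACU Thr / ACA Thr — synonymous.
Codon 5: AGA Arg / UUA Leu — nonsynonymous.
Codon 6: AUU Ile / AUU Ile — identical.
Nonsynonymous differences: 2.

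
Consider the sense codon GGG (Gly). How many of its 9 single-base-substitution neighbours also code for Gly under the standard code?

Position 1: none → 0 synonymous.
Position 2: none → 0 synonymous.
Position 3: GGU, GGC, GGA → 3 synonymous.
Total: 0 + 0 + 3 = 3.

3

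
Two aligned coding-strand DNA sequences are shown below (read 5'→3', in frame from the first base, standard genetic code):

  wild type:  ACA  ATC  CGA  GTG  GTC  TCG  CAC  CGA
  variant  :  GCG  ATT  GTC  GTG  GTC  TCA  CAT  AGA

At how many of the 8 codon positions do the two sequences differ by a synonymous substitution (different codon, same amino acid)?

4

Codon 1: ACA Thr / GCG Ala — nonsynonymous.
Codon 2: ATC Ile / ATT Ile — synonymous.
Codon 3: CGA Arg / GTC Val — nonsynonymous.
Codon 4: GTG Val / GTG Val — identical.
Codon 5: GTC Val / GTC Val — identical.
Codon 6: TCG Ser / TCA Ser — synonymous.
Codon 7: CAC His / CAT His — synonymous.
Codon 8: CGA Arg / AGA Arg — synonymous.
Synonymous differences: 4.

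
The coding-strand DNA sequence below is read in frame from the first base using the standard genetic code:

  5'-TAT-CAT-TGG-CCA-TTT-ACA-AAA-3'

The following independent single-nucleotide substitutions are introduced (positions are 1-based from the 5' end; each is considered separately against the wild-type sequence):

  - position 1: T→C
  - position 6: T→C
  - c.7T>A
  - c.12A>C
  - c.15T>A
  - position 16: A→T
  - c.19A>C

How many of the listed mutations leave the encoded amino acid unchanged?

2

Codon 1: TAT (Tyr) → CAT (His) — missense.
Codon 2: CAT (His) → CAC (His) — synonymous.
Codon 3: TGG (Trp) → AGG (Arg) — missense.
Codon 4: CCA (Pro) → CCC (Pro) — synonymous.
Codon 5: TTT (Phe) → TTA (Leu) — missense.
Codon 6: ACA (Thr) → TCA (Ser) — missense.
Codon 7: AAA (Lys) → CAA (Gln) — missense.
Synonymous: 2 of 7.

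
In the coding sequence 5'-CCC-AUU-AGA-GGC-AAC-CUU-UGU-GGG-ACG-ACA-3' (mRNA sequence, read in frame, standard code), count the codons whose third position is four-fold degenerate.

Codon 1 CCC (Pro): third position 4-fold.
Codon 2 AUU (Ile): third position 3-fold.
Codon 3 AGA (Arg): third position 2-fold.
Codon 4 GGC (Gly): third position 4-fold.
Codon 5 AAC (Asn): third position 2-fold.
Codon 6 CUU (Leu): third position 4-fold.
Codon 7 UGU (Cys): third position 2-fold.
Codon 8 GGG (Gly): third position 4-fold.
Codon 9 ACG (Thr): third position 4-fold.
Codon 10 ACA (Thr): third position 4-fold.
Four-fold degenerate third positions: 6.

6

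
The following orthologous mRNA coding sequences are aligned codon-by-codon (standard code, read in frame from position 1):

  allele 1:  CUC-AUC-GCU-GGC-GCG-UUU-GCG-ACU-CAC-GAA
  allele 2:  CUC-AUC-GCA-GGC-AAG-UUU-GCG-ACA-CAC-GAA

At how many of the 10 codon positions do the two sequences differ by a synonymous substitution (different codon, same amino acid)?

2

Codon 1: CUC Leu / CUC Leu — identical.
Codon 2: AUC Ile / AUC Ile — identical.
Codon 3: GCU Ala / GCA Ala — synonymous.
Codon 4: GGC Gly / GGC Gly — identical.
Codon 5: GCG Ala / AAG Lys — nonsynonymous.
Codon 6: UUU Phe / UUU Phe — identical.
Codon 7: GCG Ala / GCG Ala — identical.
Codon 8: ACU Thr / ACA Thr — synonymous.
Codon 9: CAC His / CAC His — identical.
Codon 10: GAA Glu / GAA Glu — identical.
Synonymous differences: 2.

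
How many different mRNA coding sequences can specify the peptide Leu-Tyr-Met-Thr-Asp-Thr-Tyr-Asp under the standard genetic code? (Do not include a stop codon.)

1536

Leu: 6 codons.
Tyr: 2 codons.
Met: 1 codon.
Thr: 4 codons.
Asp: 2 codons.
Thr: 4 codons.
Tyr: 2 codons.
Asp: 2 codons.
6 × 2 × 1 × 4 × 2 × 4 × 2 × 2 = 1536.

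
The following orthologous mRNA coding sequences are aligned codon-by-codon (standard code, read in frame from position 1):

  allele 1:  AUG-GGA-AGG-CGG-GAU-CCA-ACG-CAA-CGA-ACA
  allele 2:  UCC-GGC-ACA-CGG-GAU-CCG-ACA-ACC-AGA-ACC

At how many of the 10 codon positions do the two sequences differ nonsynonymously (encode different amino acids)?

Codon 1: AUG Met / UCC Ser — nonsynonymous.
Codon 2: GGA Gly / GGC Gly — synonymous.
Codon 3: AGG Arg / ACA Thr — nonsynonymous.
Codon 4: CGG Arg / CGG Arg — identical.
Codon 5: GAU Asp / GAU Asp — identical.
Codon 6: CCA Pro / CCG Pro — synonymous.
Codon 7: ACG Thr / ACA Thr — synonymous.
Codon 8: CAA Gln / ACC Thr — nonsynonymous.
Codon 9: CGA Arg / AGA Arg — synonymous.
Codon 10: ACA Thr / ACC Thr — synonymous.
Nonsynonymous differences: 3.

3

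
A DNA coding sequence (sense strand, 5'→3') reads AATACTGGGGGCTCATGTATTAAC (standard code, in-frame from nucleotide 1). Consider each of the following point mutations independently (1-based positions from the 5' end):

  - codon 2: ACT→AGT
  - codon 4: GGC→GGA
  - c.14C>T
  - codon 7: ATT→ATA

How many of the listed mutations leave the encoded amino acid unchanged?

2

Codon 2: ACT (Thr) → AGT (Ser) — missense.
Codon 4: GGC (Gly) → GGA (Gly) — synonymous.
Codon 5: TCA (Ser) → TTA (Leu) — missense.
Codon 7: ATT (Ile) → ATA (Ile) — synonymous.
Synonymous: 2 of 4.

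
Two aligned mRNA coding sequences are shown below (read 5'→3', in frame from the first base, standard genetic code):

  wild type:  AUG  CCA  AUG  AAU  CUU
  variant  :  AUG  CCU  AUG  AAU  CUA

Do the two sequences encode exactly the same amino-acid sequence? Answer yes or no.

Codon 1: AUG Met / AUG Met — identical.
Codon 2: CCA Pro / CCU Pro — synonymous.
Codon 3: AUG Met / AUG Met — identical.
Codon 4: AAU Asn / AAU Asn — identical.
Codon 5: CUU Leu / CUA Leu — synonymous.
Nonsynonymous differences: 0 → same protein.

yes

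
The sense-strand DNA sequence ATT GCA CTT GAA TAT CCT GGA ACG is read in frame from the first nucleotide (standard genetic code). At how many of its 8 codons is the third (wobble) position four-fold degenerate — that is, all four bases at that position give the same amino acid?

Codon 1 ATT (Ile): third position 3-fold.
Codon 2 GCA (Ala): third position 4-fold.
Codon 3 CTT (Leu): third position 4-fold.
Codon 4 GAA (Glu): third position 2-fold.
Codon 5 TAT (Tyr): third position 2-fold.
Codon 6 CCT (Pro): third position 4-fold.
Codon 7 GGA (Gly): third position 4-fold.
Codon 8 ACG (Thr): third position 4-fold.
Four-fold degenerate third positions: 5.

5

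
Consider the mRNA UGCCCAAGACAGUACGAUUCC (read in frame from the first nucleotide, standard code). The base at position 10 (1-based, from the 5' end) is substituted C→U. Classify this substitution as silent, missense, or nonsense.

Position 10 falls in codon 4: CAG → Gln.
After the substitution the codon is UAG → Stop.
The new codon is a stop codon, so this is a nonsense mutation.

nonsense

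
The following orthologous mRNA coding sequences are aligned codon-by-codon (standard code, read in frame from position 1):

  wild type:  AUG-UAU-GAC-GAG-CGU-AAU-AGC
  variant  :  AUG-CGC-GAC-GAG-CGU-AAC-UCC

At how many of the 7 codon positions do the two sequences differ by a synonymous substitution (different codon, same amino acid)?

2

Codon 1: AUG Met / AUG Met — identical.
Codon 2: UAU Tyr / CGC Arg — nonsynonymous.
Codon 3: GAC Asp / GAC Asp — identical.
Codon 4: GAG Glu / GAG Glu — identical.
Codon 5: CGU Arg / CGU Arg — identical.
Codon 6: AAU Asn / AAC Asn — synonymous.
Codon 7: AGC Ser / UCC Ser — synonymous.
Synonymous differences: 2.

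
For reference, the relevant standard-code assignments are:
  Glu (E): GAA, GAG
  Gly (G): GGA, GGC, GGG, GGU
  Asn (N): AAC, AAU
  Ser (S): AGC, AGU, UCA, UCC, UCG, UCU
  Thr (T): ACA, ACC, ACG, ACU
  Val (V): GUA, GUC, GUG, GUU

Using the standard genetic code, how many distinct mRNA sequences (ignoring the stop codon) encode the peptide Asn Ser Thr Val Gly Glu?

Asn: 2 codons.
Ser: 6 codons.
Thr: 4 codons.
Val: 4 codons.
Gly: 4 codons.
Glu: 2 codons.
2 × 6 × 4 × 4 × 4 × 2 = 1536.

1536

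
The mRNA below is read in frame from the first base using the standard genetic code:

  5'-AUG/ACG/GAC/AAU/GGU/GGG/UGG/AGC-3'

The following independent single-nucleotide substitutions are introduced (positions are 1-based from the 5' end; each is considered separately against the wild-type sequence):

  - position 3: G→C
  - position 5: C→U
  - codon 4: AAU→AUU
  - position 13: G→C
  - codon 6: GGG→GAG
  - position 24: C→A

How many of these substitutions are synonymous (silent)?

Codon 1: AUG (Met) → AUC (Ile) — missense.
Codon 2: ACG (Thr) → AUG (Met) — missense.
Codon 4: AAU (Asn) → AUU (Ile) — missense.
Codon 5: GGU (Gly) → CGU (Arg) — missense.
Codon 6: GGG (Gly) → GAG (Glu) — missense.
Codon 8: AGC (Ser) → AGA (Arg) — missense.
Synonymous: 0 of 6.

0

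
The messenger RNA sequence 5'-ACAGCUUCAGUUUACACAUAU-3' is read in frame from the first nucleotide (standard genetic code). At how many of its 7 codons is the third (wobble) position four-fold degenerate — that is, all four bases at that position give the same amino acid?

Codon 1 ACA (Thr): third position 4-fold.
Codon 2 GCU (Ala): third position 4-fold.
Codon 3 UCA (Ser): third position 4-fold.
Codon 4 GUU (Val): third position 4-fold.
Codon 5 UAC (Tyr): third position 2-fold.
Codon 6 ACA (Thr): third position 4-fold.
Codon 7 UAU (Tyr): third position 2-fold.
Four-fold degenerate third positions: 5.

5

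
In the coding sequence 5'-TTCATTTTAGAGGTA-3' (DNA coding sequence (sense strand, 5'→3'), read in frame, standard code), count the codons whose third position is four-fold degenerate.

Codon 1 TTC (Phe): third position 2-fold.
Codon 2 ATT (Ile): third position 3-fold.
Codon 3 TTA (Leu): third position 2-fold.
Codon 4 GAG (Glu): third position 2-fold.
Codon 5 GTA (Val): third position 4-fold.
Four-fold degenerate third positions: 1.

1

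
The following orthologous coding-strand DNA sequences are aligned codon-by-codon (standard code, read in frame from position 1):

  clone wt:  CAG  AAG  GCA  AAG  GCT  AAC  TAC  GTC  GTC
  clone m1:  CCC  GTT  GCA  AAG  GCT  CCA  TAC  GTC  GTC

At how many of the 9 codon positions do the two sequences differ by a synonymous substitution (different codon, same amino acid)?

Codon 1: CAG Gln / CCC Pro — nonsynonymous.
Codon 2: AAG Lys / GTT Val — nonsynonymous.
Codon 3: GCA Ala / GCA Ala — identical.
Codon 4: AAG Lys / AAG Lys — identical.
Codon 5: GCT Ala / GCT Ala — identical.
Codon 6: AAC Asn / CCA Pro — nonsynonymous.
Codon 7: TAC Tyr / TAC Tyr — identical.
Codon 8: GTC Val / GTC Val — identical.
Codon 9: GTC Val / GTC Val — identical.
Synonymous differences: 0.

0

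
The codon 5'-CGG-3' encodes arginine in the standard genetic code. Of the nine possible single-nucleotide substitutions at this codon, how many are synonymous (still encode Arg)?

4

Position 1: AGG → 1 synonymous.
Position 2: none → 0 synonymous.
Position 3: CGU, CGC, CGA → 3 synonymous.
Total: 1 + 0 + 3 = 4.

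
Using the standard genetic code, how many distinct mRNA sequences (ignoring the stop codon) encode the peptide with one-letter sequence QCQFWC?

Gln: 2 codons.
Cys: 2 codons.
Gln: 2 codons.
Phe: 2 codons.
Trp: 1 codon.
Cys: 2 codons.
2 × 2 × 2 × 2 × 1 × 2 = 32.

32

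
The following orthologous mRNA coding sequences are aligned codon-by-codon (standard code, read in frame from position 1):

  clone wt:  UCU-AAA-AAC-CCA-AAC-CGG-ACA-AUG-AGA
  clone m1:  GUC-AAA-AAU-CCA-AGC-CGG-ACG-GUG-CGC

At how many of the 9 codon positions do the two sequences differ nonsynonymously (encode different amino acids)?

3

Codon 1: UCU Ser / GUC Val — nonsynonymous.
Codon 2: AAA Lys / AAA Lys — identical.
Codon 3: AAC Asn / AAU Asn — synonymous.
Codon 4: CCA Pro / CCA Pro — identical.
Codon 5: AAC Asn / AGC Ser — nonsynonymous.
Codon 6: CGG Arg / CGG Arg — identical.
Codon 7: ACA Thr / ACG Thr — synonymous.
Codon 8: AUG Met / GUG Val — nonsynonymous.
Codon 9: AGA Arg / CGC Arg — synonymous.
Nonsynonymous differences: 3.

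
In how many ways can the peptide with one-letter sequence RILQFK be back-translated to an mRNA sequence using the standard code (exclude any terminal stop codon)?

864

Arg: 6 codons.
Ile: 3 codons.
Leu: 6 codons.
Gln: 2 codons.
Phe: 2 codons.
Lys: 2 codons.
6 × 3 × 6 × 2 × 2 × 2 = 864.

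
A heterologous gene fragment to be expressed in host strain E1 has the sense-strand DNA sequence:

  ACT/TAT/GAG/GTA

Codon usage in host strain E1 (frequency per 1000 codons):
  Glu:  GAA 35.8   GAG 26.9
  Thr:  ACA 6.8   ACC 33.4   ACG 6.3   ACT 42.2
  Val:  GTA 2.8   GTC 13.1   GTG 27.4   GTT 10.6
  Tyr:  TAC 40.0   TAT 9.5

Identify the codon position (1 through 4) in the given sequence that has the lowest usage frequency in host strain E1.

Codon 1 ACT (Thr): 42.2 per 1000.
Codon 2 TAT (Tyr): 9.5 per 1000.
Codon 3 GAG (Glu): 26.9 per 1000.
Codon 4 GTA (Val): 2.8 per 1000.
Lowest frequency is 2.8 at codon 4.

4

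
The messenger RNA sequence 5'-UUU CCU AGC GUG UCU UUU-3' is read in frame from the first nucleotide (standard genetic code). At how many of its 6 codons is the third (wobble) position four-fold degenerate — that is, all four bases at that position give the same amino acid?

Codon 1 UUU (Phe): third position 2-fold.
Codon 2 CCU (Pro): third position 4-fold.
Codon 3 AGC (Ser): third position 2-fold.
Codon 4 GUG (Val): third position 4-fold.
Codon 5 UCU (Ser): third position 4-fold.
Codon 6 UUU (Phe): third position 2-fold.
Four-fold degenerate third positions: 3.

3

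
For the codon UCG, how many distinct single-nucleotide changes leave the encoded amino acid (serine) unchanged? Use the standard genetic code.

Position 1: none → 0 synonymous.
Position 2: none → 0 synonymous.
Position 3: UCU, UCC, UCA → 3 synonymous.
Total: 0 + 0 + 3 = 3.

3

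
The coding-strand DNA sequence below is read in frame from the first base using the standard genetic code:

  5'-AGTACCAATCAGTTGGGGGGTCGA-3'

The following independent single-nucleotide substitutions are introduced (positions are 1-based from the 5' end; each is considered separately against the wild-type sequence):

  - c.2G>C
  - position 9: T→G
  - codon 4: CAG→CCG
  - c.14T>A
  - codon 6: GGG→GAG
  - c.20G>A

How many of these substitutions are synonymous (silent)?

0

Codon 1: AGT (Ser) → ACT (Thr) — missense.
Codon 3: AAT (Asn) → AAG (Lys) — missense.
Codon 4: CAG (Gln) → CCG (Pro) — missense.
Codon 5: TTG (Leu) → TAG (Stop) — nonsense.
Codon 6: GGG (Gly) → GAG (Glu) — missense.
Codon 7: GGT (Gly) → GAT (Asp) — missense.
Synonymous: 0 of 6.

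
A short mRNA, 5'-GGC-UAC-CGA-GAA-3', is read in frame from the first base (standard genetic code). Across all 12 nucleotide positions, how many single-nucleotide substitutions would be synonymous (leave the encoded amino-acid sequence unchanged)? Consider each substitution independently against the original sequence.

9

Codon 1 (GGC, Gly): 3 synonymous substitutions.
Codon 2 (UAC, Tyr): 1 synonymous substitution.
Codon 3 (CGA, Arg): 4 synonymous substitutions.
Codon 4 (GAA, Glu): 1 synonymous substitution.
Total: 3 + 1 + 4 + 1 = 9.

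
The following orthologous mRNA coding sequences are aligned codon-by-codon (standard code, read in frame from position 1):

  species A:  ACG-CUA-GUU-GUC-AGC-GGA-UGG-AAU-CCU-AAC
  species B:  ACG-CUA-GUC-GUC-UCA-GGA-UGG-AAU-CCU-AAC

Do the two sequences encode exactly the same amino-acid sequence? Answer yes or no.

yes

Codon 1: ACG Thr / ACG Thr — identical.
Codon 2: CUA Leu / CUA Leu — identical.
Codon 3: GUU Val / GUC Val — synonymous.
Codon 4: GUC Val / GUC Val — identical.
Codon 5: AGC Ser / UCA Ser — synonymous.
Codon 6: GGA Gly / GGA Gly — identical.
Codon 7: UGG Trp / UGG Trp — identical.
Codon 8: AAU Asn / AAU Asn — identical.
Codon 9: CCU Pro / CCU Pro — identical.
Codon 10: AAC Asn / AAC Asn — identical.
Nonsynonymous differences: 0 → same protein.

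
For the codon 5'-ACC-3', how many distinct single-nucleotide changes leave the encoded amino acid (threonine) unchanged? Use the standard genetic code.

Position 1: none → 0 synonymous.
Position 2: none → 0 synonymous.
Position 3: ACT, ACA, ACG → 3 synonymous.
Total: 0 + 0 + 3 = 3.

3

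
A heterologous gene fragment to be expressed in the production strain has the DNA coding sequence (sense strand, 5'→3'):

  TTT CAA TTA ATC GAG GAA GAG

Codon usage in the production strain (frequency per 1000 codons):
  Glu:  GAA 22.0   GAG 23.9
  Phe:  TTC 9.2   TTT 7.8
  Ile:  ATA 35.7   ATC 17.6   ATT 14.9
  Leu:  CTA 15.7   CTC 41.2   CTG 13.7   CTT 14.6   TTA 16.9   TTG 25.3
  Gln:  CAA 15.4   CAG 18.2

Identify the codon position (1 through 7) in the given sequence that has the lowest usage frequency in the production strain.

Codon 1 TTT (Phe): 7.8 per 1000.
Codon 2 CAA (Gln): 15.4 per 1000.
Codon 3 TTA (Leu): 16.9 per 1000.
Codon 4 ATC (Ile): 17.6 per 1000.
Codon 5 GAG (Glu): 23.9 per 1000.
Codon 6 GAA (Glu): 22.0 per 1000.
Codon 7 GAG (Glu): 23.9 per 1000.
Lowest frequency is 7.8 at codon 1.

1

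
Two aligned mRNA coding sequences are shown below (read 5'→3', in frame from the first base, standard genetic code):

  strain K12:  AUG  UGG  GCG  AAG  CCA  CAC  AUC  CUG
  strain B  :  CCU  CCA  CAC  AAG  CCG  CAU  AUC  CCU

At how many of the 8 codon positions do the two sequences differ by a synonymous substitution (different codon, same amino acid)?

Codon 1: AUG Met / CCU Pro — nonsynonymous.
Codon 2: UGG Trp / CCA Pro — nonsynonymous.
Codon 3: GCG Ala / CAC His — nonsynonymous.
Codon 4: AAG Lys / AAG Lys — identical.
Codon 5: CCA Pro / CCG Pro — synonymous.
Codon 6: CAC His / CAU His — synonymous.
Codon 7: AUC Ile / AUC Ile — identical.
Codon 8: CUG Leu / CCU Pro — nonsynonymous.
Synonymous differences: 2.

2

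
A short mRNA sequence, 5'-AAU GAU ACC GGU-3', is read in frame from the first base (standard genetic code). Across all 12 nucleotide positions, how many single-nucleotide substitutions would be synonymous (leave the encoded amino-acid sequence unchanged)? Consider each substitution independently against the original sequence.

Codon 1 (AAU, Asn): 1 synonymous substitution.
Codon 2 (GAU, Asp): 1 synonymous substitution.
Codon 3 (ACC, Thr): 3 synonymous substitutions.
Codon 4 (GGU, Gly): 3 synonymous substitutions.
Total: 1 + 1 + 3 + 3 = 8.

8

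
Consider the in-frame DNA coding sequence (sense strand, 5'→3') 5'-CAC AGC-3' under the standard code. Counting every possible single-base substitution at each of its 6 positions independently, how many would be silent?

Codon 1 (CAC, His): 1 synonymous substitution.
Codon 2 (AGC, Ser): 1 synonymous substitution.
Total: 1 + 1 = 2.

2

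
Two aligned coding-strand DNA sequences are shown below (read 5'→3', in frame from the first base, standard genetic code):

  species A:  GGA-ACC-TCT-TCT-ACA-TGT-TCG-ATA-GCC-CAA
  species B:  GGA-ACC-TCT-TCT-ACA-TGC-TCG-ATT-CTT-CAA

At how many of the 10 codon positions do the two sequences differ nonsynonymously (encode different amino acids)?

Codon 1: GGA Gly / GGA Gly — identical.
Codon 2: ACC Thr / ACC Thr — identical.
Codon 3: TCT Ser / TCT Ser — identical.
Codon 4: TCT Ser / TCT Ser — identical.
Codon 5: ACA Thr / ACA Thr — identical.
Codon 6: TGT Cys / TGC Cys — synonymous.
Codon 7: TCG Ser / TCG Ser — identical.
Codon 8: ATA Ile / ATT Ile — synonymous.
Codon 9: GCC Ala / CTT Leu — nonsynonymous.
Codon 10: CAA Gln / CAA Gln — identical.
Nonsynonymous differences: 1.

1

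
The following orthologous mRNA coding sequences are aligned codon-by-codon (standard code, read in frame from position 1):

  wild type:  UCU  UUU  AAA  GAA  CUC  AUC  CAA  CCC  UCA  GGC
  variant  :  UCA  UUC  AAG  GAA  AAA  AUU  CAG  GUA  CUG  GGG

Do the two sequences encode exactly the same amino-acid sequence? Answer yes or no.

Codon 1: UCU Ser / UCA Ser — synonymous.
Codon 2: UUU Phe / UUC Phe — synonymous.
Codon 3: AAA Lys / AAG Lys — synonymous.
Codon 4: GAA Glu / GAA Glu — identical.
Codon 5: CUC Leu / AAA Lys — nonsynonymous.
Codon 6: AUC Ile / AUU Ile — synonymous.
Codon 7: CAA Gln / CAG Gln — synonymous.
Codon 8: CCC Pro / GUA Val — nonsynonymous.
Codon 9: UCA Ser / CUG Leu — nonsynonymous.
Codon 10: GGC Gly / GGG Gly — synonymous.
Nonsynonymous differences: 3 → different protein.

no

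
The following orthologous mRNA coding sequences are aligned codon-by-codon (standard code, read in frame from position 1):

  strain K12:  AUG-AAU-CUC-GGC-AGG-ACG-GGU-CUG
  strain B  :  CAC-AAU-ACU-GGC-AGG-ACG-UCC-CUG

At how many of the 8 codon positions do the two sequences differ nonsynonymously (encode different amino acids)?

Codon 1: AUG Met / CAC His — nonsynonymous.
Codon 2: AAU Asn / AAU Asn — identical.
Codon 3: CUC Leu / ACU Thr — nonsynonymous.
Codon 4: GGC Gly / GGC Gly — identical.
Codon 5: AGG Arg / AGG Arg — identical.
Codon 6: ACG Thr / ACG Thr — identical.
Codon 7: GGU Gly / UCC Ser — nonsynonymous.
Codon 8: CUG Leu / CUG Leu — identical.
Nonsynonymous differences: 3.

3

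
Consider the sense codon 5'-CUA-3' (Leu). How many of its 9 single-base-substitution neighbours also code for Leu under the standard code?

Position 1: UUA → 1 synonymous.
Position 2: none → 0 synonymous.
Position 3: CUU, CUC, CUG → 3 synonymous.
Total: 1 + 0 + 3 = 4.

4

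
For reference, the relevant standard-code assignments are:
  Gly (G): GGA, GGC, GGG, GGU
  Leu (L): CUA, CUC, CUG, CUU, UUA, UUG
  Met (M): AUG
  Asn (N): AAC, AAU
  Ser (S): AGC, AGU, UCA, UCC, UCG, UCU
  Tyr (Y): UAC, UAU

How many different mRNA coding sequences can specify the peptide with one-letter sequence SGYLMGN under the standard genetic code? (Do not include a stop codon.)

Ser: 6 codons.
Gly: 4 codons.
Tyr: 2 codons.
Leu: 6 codons.
Met: 1 codon.
Gly: 4 codons.
Asn: 2 codons.
6 × 4 × 2 × 6 × 1 × 4 × 2 = 2304.

2304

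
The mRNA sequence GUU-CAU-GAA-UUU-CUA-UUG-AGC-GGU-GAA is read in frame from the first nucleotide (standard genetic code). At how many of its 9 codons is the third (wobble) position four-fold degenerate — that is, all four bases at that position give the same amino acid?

Codon 1 GUU (Val): third position 4-fold.
Codon 2 CAU (His): third position 2-fold.
Codon 3 GAA (Glu): third position 2-fold.
Codon 4 UUU (Phe): third position 2-fold.
Codon 5 CUA (Leu): third position 4-fold.
Codon 6 UUG (Leu): third position 2-fold.
Codon 7 AGC (Ser): third position 2-fold.
Codon 8 GGU (Gly): third position 4-fold.
Codon 9 GAA (Glu): third position 2-fold.
Four-fold degenerate third positions: 3.

3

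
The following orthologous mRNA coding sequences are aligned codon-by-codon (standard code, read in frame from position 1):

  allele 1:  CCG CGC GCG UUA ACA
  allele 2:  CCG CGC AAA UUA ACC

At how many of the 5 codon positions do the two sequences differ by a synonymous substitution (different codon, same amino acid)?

1

Codon 1: CCG Pro / CCG Pro — identical.
Codon 2: CGC Arg / CGC Arg — identical.
Codon 3: GCG Ala / AAA Lys — nonsynonymous.
Codon 4: UUA Leu / UUA Leu — identical.
Codon 5: ACA Thr / ACC Thr — synonymous.
Synonymous differences: 1.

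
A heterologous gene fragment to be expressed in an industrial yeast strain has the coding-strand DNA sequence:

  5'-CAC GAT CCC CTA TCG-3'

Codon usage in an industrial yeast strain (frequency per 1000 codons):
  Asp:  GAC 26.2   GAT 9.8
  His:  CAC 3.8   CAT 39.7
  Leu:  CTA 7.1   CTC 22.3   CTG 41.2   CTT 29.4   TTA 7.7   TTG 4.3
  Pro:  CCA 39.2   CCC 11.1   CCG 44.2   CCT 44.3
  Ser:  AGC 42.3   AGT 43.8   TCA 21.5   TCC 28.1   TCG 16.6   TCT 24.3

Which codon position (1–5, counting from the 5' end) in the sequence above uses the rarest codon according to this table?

1

Codon 1 CAC (His): 3.8 per 1000.
Codon 2 GAT (Asp): 9.8 per 1000.
Codon 3 CCC (Pro): 11.1 per 1000.
Codon 4 CTA (Leu): 7.1 per 1000.
Codon 5 TCG (Ser): 16.6 per 1000.
Lowest frequency is 3.8 at codon 1.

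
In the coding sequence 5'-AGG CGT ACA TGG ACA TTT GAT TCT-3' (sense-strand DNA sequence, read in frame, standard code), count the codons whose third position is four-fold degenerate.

Codon 1 AGG (Arg): third position 2-fold.
Codon 2 CGT (Arg): third position 4-fold.
Codon 3 ACA (Thr): third position 4-fold.
Codon 4 TGG (Trp): third position 1-fold.
Codon 5 ACA (Thr): third position 4-fold.
Codon 6 TTT (Phe): third position 2-fold.
Codon 7 GAT (Asp): third position 2-fold.
Codon 8 TCT (Ser): third position 4-fold.
Four-fold degenerate third positions: 4.

4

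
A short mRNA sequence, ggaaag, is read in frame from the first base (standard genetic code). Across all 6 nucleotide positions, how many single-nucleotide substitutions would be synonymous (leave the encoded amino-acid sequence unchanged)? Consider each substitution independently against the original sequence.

Codon 1 (GGA, Gly): 3 synonymous substitutions.
Codon 2 (AAG, Lys): 1 synonymous substitution.
Total: 3 + 1 = 4.

4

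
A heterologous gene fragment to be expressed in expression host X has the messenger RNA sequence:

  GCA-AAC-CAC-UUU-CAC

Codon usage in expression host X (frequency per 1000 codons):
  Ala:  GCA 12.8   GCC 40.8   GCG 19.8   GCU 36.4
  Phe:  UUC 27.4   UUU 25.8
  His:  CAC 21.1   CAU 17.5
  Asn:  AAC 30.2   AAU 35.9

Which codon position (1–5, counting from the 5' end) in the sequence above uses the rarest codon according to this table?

Codon 1 GCA (Ala): 12.8 per 1000.
Codon 2 AAC (Asn): 30.2 per 1000.
Codon 3 CAC (His): 21.1 per 1000.
Codon 4 UUU (Phe): 25.8 per 1000.
Codon 5 CAC (His): 21.1 per 1000.
Lowest frequency is 12.8 at codon 1.

1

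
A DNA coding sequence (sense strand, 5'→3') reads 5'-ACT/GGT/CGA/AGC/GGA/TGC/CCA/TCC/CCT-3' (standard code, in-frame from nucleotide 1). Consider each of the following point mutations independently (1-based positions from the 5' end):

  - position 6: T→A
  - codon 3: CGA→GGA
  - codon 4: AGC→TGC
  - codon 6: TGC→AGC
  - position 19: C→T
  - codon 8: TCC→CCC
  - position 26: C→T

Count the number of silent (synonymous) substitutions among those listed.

1

Codon 2: GGT (Gly) → GGA (Gly) — synonymous.
Codon 3: CGA (Arg) → GGA (Gly) — missense.
Codon 4: AGC (Ser) → TGC (Cys) — missense.
Codon 6: TGC (Cys) → AGC (Ser) — missense.
Codon 7: CCA (Pro) → TCA (Ser) — missense.
Codon 8: TCC (Ser) → CCC (Pro) — missense.
Codon 9: CCT (Pro) → CTT (Leu) — missense.
Synonymous: 1 of 7.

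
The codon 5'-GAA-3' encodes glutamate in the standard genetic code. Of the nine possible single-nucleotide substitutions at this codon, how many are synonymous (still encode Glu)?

Position 1: none → 0 synonymous.
Position 2: none → 0 synonymous.
Position 3: GAG → 1 synonymous.
Total: 0 + 0 + 1 = 1.

1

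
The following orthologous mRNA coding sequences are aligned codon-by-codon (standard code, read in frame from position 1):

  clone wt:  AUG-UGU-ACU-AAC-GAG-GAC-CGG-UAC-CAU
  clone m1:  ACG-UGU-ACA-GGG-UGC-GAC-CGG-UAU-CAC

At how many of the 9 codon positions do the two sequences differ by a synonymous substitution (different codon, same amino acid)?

Codon 1: AUG Met / ACG Thr — nonsynonymous.
Codon 2: UGU Cys / UGU Cys — identical.
Codon 3: ACU Thr / ACA Thr — synonymous.
Codon 4: AAC Asn / GGG Gly — nonsynonymous.
Codon 5: GAG Glu / UGC Cys — nonsynonymous.
Codon 6: GAC Asp / GAC Asp — identical.
Codon 7: CGG Arg / CGG Arg — identical.
Codon 8: UAC Tyr / UAU Tyr — synonymous.
Codon 9: CAU His / CAC His — synonymous.
Synonymous differences: 3.

3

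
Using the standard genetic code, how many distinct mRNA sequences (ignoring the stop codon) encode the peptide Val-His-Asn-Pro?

Val: 4 codons.
His: 2 codons.
Asn: 2 codons.
Pro: 4 codons.
4 × 2 × 2 × 4 = 64.

64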